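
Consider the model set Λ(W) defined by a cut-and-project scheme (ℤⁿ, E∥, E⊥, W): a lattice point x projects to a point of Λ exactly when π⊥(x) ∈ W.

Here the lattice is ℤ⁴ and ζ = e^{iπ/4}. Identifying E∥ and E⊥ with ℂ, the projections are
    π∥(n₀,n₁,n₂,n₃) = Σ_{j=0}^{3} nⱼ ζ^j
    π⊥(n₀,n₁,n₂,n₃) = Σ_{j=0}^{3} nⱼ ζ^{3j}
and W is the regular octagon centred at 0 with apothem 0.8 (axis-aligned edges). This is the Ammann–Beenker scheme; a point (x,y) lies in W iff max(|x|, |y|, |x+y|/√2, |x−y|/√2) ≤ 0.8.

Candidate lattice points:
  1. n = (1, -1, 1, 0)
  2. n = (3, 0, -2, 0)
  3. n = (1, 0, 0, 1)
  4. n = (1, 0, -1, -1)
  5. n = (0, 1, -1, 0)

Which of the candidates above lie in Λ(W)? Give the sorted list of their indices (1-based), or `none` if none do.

With ζ = e^{iπ/4} the internal vectors are ζ^0,ζ^3,ζ^6,ζ^9.
candidate 1: n = (1, -1, 1, 0) → π⊥ ≈ (+1.70711, -1.70711); max(|x|,|y|,|x±y|/√2) = 2.41421 > 0.8 ⇒ ∉ W
candidate 2: n = (3, 0, -2, 0) → π⊥ ≈ (+3.00000, +2.00000); max(|x|,|y|,|x±y|/√2) = 3.53553 > 0.8 ⇒ ∉ W
candidate 3: n = (1, 0, 0, 1) → π⊥ ≈ (+1.70711, +0.70711); max(|x|,|y|,|x±y|/√2) = 1.70711 > 0.8 ⇒ ∉ W
candidate 4: n = (1, 0, -1, -1) → π⊥ ≈ (+0.29289, +0.29289); max(|x|,|y|,|x±y|/√2) = 0.41421 ≤ 0.8 ⇒ ∈ W
candidate 5: n = (0, 1, -1, 0) → π⊥ ≈ (-0.70711, +1.70711); max(|x|,|y|,|x±y|/√2) = 1.70711 > 0.8 ⇒ ∉ W

4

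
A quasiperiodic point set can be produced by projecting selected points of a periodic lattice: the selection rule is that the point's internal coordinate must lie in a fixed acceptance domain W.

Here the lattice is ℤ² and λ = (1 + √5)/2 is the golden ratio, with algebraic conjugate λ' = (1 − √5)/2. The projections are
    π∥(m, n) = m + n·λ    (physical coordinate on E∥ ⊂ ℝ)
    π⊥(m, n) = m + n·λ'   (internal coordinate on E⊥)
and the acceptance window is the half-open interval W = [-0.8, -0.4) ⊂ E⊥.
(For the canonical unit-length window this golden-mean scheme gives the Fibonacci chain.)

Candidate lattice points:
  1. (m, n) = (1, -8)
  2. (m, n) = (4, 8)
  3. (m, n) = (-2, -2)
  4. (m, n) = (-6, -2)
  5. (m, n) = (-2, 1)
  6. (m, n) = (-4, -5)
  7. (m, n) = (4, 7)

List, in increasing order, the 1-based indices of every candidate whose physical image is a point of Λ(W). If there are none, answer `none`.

3

Numerically λ ≈ 1.618034 and λ' = −1/λ ≈ -0.618034.
#1 (1,-8): internal coord 1 + (-8)·λ' = +5.944272; +5.944272 ∉ [-0.8, -0.4) → out
#2 (4,8): internal coord 4 + (8)·λ' = -0.944272; -0.944272 ∉ [-0.8, -0.4) → out
#3 (-2,-2): internal coord -2 + (-2)·λ' = -0.763932; -0.763932 ∈ [-0.8, -0.4) → IN Λ
#4 (-6,-2): internal coord -6 + (-2)·λ' = -4.763932; -4.763932 ∉ [-0.8, -0.4) → out
#5 (-2,1): internal coord -2 + (1)·λ' = -2.618034; -2.618034 ∉ [-0.8, -0.4) → out
#6 (-4,-5): internal coord -4 + (-5)·λ' = -0.909830; -0.909830 ∉ [-0.8, -0.4) → out
#7 (4,7): internal coord 4 + (7)·λ' = -0.326238; -0.326238 ∉ [-0.8, -0.4) → out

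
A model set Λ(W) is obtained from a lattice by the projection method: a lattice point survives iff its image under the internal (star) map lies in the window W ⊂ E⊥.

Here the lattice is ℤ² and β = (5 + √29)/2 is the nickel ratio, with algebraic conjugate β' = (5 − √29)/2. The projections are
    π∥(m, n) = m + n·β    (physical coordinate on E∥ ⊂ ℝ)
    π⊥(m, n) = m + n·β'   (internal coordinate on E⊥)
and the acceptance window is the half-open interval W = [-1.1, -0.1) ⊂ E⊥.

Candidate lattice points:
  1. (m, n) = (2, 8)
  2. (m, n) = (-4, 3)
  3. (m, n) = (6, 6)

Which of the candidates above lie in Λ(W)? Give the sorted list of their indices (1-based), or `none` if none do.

Compute β' = (5−√29)/2 = -0.192582, so π⊥(m,n) = m -0.192582·n.
[1] lift (2,8): star map gives 0.459341; window check -1.1 ≤ 0.459341 < -0.1 is false → out
[2] lift (-4,3): star map gives -4.577747; window check -1.1 ≤ -4.577747 < -0.1 is false → out
[3] lift (6,6): star map gives 4.844506; window check -1.1 ≤ 4.844506 < -0.1 is false → out

none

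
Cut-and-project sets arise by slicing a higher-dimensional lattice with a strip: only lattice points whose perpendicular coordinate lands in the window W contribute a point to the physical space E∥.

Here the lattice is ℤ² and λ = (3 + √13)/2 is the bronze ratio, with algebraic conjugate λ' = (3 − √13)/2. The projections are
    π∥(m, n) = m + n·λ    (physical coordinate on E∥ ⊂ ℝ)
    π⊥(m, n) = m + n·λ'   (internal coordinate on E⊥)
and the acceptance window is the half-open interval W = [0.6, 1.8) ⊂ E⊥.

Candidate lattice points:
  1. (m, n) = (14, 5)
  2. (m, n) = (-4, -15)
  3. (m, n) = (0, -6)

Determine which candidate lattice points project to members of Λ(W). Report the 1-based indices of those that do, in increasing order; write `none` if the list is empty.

none

Compute λ' = (3−√13)/2 = -0.302776, so π⊥(m,n) = m -0.302776·n.
candidate 1: (m,n)=(14,5) → π∥ = 14+5·λ ≈ 30.513878, π⊥ = 14+5·λ' ≈ 12.486122 ∉ [0.6, 1.8) ⇒ out
candidate 2: (m,n)=(-4,-15) → π∥ = -4-15·λ ≈ -53.541635, π⊥ = -4-15·λ' ≈ 0.541635 ∉ [0.6, 1.8) ⇒ out
candidate 3: (m,n)=(0,-6) → π∥ = 0-6·λ ≈ -19.816654, π⊥ = 0-6·λ' ≈ 1.816654 ∉ [0.6, 1.8) ⇒ out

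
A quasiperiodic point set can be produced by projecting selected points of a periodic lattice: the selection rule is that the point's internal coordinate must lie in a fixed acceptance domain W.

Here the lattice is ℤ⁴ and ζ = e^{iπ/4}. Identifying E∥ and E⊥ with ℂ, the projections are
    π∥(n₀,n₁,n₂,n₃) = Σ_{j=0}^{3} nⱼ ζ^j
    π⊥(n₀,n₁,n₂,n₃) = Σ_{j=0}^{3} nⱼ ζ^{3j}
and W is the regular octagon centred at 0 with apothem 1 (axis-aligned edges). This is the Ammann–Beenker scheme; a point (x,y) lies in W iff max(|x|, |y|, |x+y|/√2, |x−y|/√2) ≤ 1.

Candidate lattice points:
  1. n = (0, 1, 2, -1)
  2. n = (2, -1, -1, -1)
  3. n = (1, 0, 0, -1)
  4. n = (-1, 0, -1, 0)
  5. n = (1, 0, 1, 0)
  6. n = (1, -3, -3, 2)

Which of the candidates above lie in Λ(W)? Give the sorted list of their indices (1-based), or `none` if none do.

3

π⊥(n) = n₀ + n₁ζ³ + n₂ζ⁶ + n₃ζ⁹ where ζ = e^{iπ/4}.
candidate 1: n = (0, 1, 2, -1) → π⊥ ≈ (-1.414214, -2.000000); max(|x|,|y|,|x±y|/√2) = 2.414214 > 1 ⇒ ∉ W
candidate 2: n = (2, -1, -1, -1) → π⊥ ≈ (+2.000000, -0.414214); max(|x|,|y|,|x±y|/√2) = 2.000000 > 1 ⇒ ∉ W
candidate 3: n = (1, 0, 0, -1) → π⊥ ≈ (+0.292893, -0.707107); max(|x|,|y|,|x±y|/√2) = 0.707107 ≤ 1 ⇒ ∈ W
candidate 4: n = (-1, 0, -1, 0) → π⊥ ≈ (-1.000000, +1.000000); max(|x|,|y|,|x±y|/√2) = 1.414214 > 1 ⇒ ∉ W
candidate 5: n = (1, 0, 1, 0) → π⊥ ≈ (+1.000000, -1.000000); max(|x|,|y|,|x±y|/√2) = 1.414214 > 1 ⇒ ∉ W
candidate 6: n = (1, -3, -3, 2) → π⊥ ≈ (+4.535534, +2.292893); max(|x|,|y|,|x±y|/√2) = 4.828427 > 1 ⇒ ∉ W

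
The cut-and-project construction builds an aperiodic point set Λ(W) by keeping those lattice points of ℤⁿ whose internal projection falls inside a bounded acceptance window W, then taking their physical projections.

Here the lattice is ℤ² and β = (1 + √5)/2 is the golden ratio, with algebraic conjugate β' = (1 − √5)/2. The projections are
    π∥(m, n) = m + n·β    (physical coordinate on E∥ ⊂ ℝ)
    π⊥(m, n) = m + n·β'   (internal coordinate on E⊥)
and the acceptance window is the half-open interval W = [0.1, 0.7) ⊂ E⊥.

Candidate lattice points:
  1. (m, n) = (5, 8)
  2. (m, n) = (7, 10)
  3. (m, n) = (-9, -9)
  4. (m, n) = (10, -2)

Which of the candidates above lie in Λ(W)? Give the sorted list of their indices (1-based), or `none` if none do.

none

Numerically β ≈ 1.618034 and β' = −1/β ≈ -0.618034.
candidate 1: (m,n)=(5,8) → π∥ = 5+8·β ≈ 17.944272, π⊥ = 5+8·β' ≈ 0.055728 ∉ [0.1, 0.7) ⇒ out
candidate 2: (m,n)=(7,10) → π∥ = 7+10·β ≈ 23.180340, π⊥ = 7+10·β' ≈ 0.819660 ∉ [0.1, 0.7) ⇒ out
candidate 3: (m,n)=(-9,-9) → π∥ = -9-9·β ≈ -23.562306, π⊥ = -9-9·β' ≈ -3.437694 ∉ [0.1, 0.7) ⇒ out
candidate 4: (m,n)=(10,-2) → π∥ = 10-2·β ≈ 6.763932, π⊥ = 10-2·β' ≈ 11.236068 ∉ [0.1, 0.7) ⇒ out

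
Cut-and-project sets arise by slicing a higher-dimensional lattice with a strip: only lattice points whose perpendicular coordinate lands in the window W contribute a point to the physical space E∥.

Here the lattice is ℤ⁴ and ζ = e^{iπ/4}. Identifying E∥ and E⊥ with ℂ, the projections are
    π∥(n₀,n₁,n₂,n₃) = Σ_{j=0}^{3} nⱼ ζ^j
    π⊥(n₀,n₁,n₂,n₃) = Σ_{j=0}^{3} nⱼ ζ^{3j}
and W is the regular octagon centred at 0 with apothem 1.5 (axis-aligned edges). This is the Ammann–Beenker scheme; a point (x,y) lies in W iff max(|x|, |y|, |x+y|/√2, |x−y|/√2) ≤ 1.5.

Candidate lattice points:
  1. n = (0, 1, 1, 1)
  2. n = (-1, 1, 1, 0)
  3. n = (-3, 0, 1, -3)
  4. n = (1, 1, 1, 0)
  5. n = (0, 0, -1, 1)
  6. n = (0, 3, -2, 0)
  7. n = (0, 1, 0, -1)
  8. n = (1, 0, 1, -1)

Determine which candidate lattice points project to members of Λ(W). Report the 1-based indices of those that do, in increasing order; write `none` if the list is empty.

Internal map: ζ^{3j} for j=0..3 gives (1,0), (−√2/2,√2/2), (0,−1), (√2/2,√2/2).
candidate 1: n = (0, 1, 1, 1) → π⊥ ≈ (+0.00000, +0.41421); max(|x|,|y|,|x±y|/√2) = 0.41421 ≤ 1.5 ⇒ ∈ W
candidate 2: n = (-1, 1, 1, 0) → π⊥ ≈ (-1.70711, -0.29289); max(|x|,|y|,|x±y|/√2) = 1.70711 > 1.5 ⇒ ∉ W
candidate 3: n = (-3, 0, 1, -3) → π⊥ ≈ (-5.12132, -3.12132); max(|x|,|y|,|x±y|/√2) = 5.82843 > 1.5 ⇒ ∉ W
candidate 4: n = (1, 1, 1, 0) → π⊥ ≈ (+0.29289, -0.29289); max(|x|,|y|,|x±y|/√2) = 0.41421 ≤ 1.5 ⇒ ∈ W
candidate 5: n = (0, 0, -1, 1) → π⊥ ≈ (+0.70711, +1.70711); max(|x|,|y|,|x±y|/√2) = 1.70711 > 1.5 ⇒ ∉ W
candidate 6: n = (0, 3, -2, 0) → π⊥ ≈ (-2.12132, +4.12132); max(|x|,|y|,|x±y|/√2) = 4.41421 > 1.5 ⇒ ∉ W
candidate 7: n = (0, 1, 0, -1) → π⊥ ≈ (-1.41421, +0.00000); max(|x|,|y|,|x±y|/√2) = 1.41421 ≤ 1.5 ⇒ ∈ W
candidate 8: n = (1, 0, 1, -1) → π⊥ ≈ (+0.29289, -1.70711); max(|x|,|y|,|x±y|/√2) = 1.70711 > 1.5 ⇒ ∉ W

1, 4, 7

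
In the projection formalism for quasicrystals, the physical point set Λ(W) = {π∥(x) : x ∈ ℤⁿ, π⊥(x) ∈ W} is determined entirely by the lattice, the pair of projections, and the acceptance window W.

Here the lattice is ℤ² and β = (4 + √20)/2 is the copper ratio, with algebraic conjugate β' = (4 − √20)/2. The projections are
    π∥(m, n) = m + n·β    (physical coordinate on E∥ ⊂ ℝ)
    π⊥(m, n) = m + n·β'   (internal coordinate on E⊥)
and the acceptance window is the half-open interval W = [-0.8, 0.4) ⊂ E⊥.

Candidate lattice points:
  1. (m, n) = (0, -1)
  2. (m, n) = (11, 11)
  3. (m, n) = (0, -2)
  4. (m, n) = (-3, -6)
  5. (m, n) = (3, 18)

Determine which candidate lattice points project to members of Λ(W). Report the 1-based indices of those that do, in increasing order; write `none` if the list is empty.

β' = (4−√20)/2 ≈ -0.2361.
#1 (0,-1): internal coord 0 + (-1)·β' = +0.2361; +0.2361 ∈ [-0.8, 0.4) → IN Λ
#2 (11,11): internal coord 11 + (11)·β' = +8.4033; +8.4033 ∉ [-0.8, 0.4) → out
#3 (0,-2): internal coord 0 + (-2)·β' = +0.4721; +0.4721 ∉ [-0.8, 0.4) → out
#4 (-3,-6): internal coord -3 + (-6)·β' = -1.5836; -1.5836 ∉ [-0.8, 0.4) → out
#5 (3,18): internal coord 3 + (18)·β' = -1.2492; -1.2492 ∉ [-0.8, 0.4) → out

1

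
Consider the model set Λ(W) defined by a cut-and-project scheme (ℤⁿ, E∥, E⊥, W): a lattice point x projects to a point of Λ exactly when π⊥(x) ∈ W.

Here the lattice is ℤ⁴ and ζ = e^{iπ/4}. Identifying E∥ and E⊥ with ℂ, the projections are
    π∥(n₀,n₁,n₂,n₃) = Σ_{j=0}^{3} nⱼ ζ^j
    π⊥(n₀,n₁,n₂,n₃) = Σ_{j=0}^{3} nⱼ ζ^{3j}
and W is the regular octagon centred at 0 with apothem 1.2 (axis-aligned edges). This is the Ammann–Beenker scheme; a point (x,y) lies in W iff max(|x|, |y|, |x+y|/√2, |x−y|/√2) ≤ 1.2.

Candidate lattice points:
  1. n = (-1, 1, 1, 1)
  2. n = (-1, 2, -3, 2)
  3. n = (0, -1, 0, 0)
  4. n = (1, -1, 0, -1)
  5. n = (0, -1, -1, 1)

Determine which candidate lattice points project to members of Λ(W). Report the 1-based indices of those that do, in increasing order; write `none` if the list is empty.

Internal map: ζ^{3j} for j=0..3 gives (1,0), (−√2/2,√2/2), (0,−1), (√2/2,√2/2).
#1 (-1, 1, 1, 1): internal (-1.00000, 0.41421); octagon support 1.00000 vs apothem 1.2 → ∈ W
#2 (-1, 2, -3, 2): internal (-1.00000, 5.82843); octagon support 5.82843 vs apothem 1.2 → ∉ W
#3 (0, -1, 0, 0): internal (0.70711, -0.70711); octagon support 1.00000 vs apothem 1.2 → ∈ W
#4 (1, -1, 0, -1): internal (1.00000, -1.41421); octagon support 1.70711 vs apothem 1.2 → ∉ W
#5 (0, -1, -1, 1): internal (1.41421, 1.00000); octagon support 1.70711 vs apothem 1.2 → ∉ W

1, 3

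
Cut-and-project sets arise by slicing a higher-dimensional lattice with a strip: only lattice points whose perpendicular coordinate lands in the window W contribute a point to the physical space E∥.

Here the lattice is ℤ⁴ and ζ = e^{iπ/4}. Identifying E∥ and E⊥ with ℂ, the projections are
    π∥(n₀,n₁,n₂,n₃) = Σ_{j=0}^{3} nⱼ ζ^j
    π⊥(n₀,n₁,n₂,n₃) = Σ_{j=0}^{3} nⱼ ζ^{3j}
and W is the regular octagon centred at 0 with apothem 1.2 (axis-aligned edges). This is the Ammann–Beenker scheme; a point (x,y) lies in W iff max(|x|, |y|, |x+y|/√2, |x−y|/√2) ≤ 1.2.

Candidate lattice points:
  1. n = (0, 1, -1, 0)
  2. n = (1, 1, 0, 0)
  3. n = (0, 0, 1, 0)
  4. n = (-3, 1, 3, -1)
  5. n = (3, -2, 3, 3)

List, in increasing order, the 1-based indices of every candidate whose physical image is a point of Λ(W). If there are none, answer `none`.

π⊥(n) = n₀ + n₁ζ³ + n₂ζ⁶ + n₃ζ⁹ where ζ = e^{iπ/4}.
candidate 1: n = (0, 1, -1, 0) → π⊥ ≈ (-0.707107, +1.707107); max(|x|,|y|,|x±y|/√2) = 1.707107 > 1.2 ⇒ ∉ W
candidate 2: n = (1, 1, 0, 0) → π⊥ ≈ (+0.292893, +0.707107); max(|x|,|y|,|x±y|/√2) = 0.707107 ≤ 1.2 ⇒ ∈ W
candidate 3: n = (0, 0, 1, 0) → π⊥ ≈ (+0.000000, -1.000000); max(|x|,|y|,|x±y|/√2) = 1.000000 ≤ 1.2 ⇒ ∈ W
candidate 4: n = (-3, 1, 3, -1) → π⊥ ≈ (-4.414214, -3.000000); max(|x|,|y|,|x±y|/√2) = 5.242641 > 1.2 ⇒ ∉ W
candidate 5: n = (3, -2, 3, 3) → π⊥ ≈ (+6.535534, -2.292893); max(|x|,|y|,|x±y|/√2) = 6.535534 > 1.2 ⇒ ∉ W

2, 3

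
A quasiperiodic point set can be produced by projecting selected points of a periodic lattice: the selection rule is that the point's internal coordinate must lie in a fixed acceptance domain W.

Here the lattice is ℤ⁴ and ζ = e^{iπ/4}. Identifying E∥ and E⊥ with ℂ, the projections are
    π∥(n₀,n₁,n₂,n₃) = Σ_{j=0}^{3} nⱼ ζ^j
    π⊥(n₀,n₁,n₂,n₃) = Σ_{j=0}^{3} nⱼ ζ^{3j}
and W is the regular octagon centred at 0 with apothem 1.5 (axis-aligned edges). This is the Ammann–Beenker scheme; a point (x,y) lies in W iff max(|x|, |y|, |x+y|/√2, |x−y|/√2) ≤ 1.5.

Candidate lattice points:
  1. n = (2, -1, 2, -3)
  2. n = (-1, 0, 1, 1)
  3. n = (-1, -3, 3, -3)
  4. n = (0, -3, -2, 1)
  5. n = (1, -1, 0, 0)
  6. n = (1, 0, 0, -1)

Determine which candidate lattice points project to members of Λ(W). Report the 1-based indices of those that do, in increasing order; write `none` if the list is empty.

Internal map: ζ^{3j} for j=0..3 gives (1,0), (−√2/2,√2/2), (0,−1), (√2/2,√2/2).
#1 (2, -1, 2, -3): internal (0.58579, -4.82843); octagon support 4.82843 vs apothem 1.5 → ∉ W
#2 (-1, 0, 1, 1): internal (-0.29289, -0.29289); octagon support 0.41421 vs apothem 1.5 → ∈ W
#3 (-1, -3, 3, -3): internal (-1.00000, -7.24264); octagon support 7.24264 vs apothem 1.5 → ∉ W
#4 (0, -3, -2, 1): internal (2.82843, 0.58579); octagon support 2.82843 vs apothem 1.5 → ∉ W
#5 (1, -1, 0, 0): internal (1.70711, -0.70711); octagon support 1.70711 vs apothem 1.5 → ∉ W
#6 (1, 0, 0, -1): internal (0.29289, -0.70711); octagon support 0.70711 vs apothem 1.5 → ∈ W

2, 6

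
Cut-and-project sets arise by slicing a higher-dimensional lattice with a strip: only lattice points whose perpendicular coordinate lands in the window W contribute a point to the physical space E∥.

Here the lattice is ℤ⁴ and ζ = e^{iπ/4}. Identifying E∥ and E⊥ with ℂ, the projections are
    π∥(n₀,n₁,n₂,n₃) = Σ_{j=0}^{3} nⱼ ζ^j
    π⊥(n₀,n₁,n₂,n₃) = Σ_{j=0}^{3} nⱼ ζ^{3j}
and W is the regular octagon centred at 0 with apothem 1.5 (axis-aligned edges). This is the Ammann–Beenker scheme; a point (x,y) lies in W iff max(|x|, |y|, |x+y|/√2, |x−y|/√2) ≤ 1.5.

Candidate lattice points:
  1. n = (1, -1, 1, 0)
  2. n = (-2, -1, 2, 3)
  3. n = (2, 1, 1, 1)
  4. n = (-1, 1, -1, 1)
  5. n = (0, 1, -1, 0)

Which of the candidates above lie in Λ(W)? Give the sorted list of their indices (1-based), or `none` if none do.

π⊥(n) = n₀ + n₁ζ³ + n₂ζ⁶ + n₃ζ⁹ where ζ = e^{iπ/4}.
candidate 1: n = (1, -1, 1, 0) → π⊥ ≈ (+1.707107, -1.707107); max(|x|,|y|,|x±y|/√2) = 2.414214 > 1.5 ⇒ ∉ W
candidate 2: n = (-2, -1, 2, 3) → π⊥ ≈ (+0.828427, -0.585786); max(|x|,|y|,|x±y|/√2) = 1.000000 ≤ 1.5 ⇒ ∈ W
candidate 3: n = (2, 1, 1, 1) → π⊥ ≈ (+2.000000, +0.414214); max(|x|,|y|,|x±y|/√2) = 2.000000 > 1.5 ⇒ ∉ W
candidate 4: n = (-1, 1, -1, 1) → π⊥ ≈ (-1.000000, +2.414214); max(|x|,|y|,|x±y|/√2) = 2.414214 > 1.5 ⇒ ∉ W
candidate 5: n = (0, 1, -1, 0) → π⊥ ≈ (-0.707107, +1.707107); max(|x|,|y|,|x±y|/√2) = 1.707107 > 1.5 ⇒ ∉ W

2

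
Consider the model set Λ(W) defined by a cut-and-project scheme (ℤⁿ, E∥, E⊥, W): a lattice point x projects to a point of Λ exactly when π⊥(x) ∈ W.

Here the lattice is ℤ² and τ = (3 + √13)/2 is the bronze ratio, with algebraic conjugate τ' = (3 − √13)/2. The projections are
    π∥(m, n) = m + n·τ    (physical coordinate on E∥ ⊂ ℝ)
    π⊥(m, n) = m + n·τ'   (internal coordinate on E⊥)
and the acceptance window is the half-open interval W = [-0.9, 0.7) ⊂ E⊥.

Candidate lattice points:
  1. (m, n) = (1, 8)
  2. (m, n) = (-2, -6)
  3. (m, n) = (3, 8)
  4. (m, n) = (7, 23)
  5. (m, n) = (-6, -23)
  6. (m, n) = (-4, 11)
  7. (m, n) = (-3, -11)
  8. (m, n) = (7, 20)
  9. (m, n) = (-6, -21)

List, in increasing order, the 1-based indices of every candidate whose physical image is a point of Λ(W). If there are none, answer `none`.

2, 3, 4, 7, 9

τ' = (3−√13)/2 ≈ -0.302776.
#1 (1,8): internal coord 1 + (8)·τ' = -1.422205; -1.422205 ∉ [-0.9, 0.7) → out
#2 (-2,-6): internal coord -2 + (-6)·τ' = -0.183346; -0.183346 ∈ [-0.9, 0.7) → IN Λ
#3 (3,8): internal coord 3 + (8)·τ' = +0.577795; +0.577795 ∈ [-0.9, 0.7) → IN Λ
#4 (7,23): internal coord 7 + (23)·τ' = +0.036160; +0.036160 ∈ [-0.9, 0.7) → IN Λ
#5 (-6,-23): internal coord -6 + (-23)·τ' = +0.963840; +0.963840 ∉ [-0.9, 0.7) → out
#6 (-4,11): internal coord -4 + (11)·τ' = -7.330532; -7.330532 ∉ [-0.9, 0.7) → out
#7 (-3,-11): internal coord -3 + (-11)·τ' = +0.330532; +0.330532 ∈ [-0.9, 0.7) → IN Λ
#8 (7,20): internal coord 7 + (20)·τ' = +0.944487; +0.944487 ∉ [-0.9, 0.7) → out
#9 (-6,-21): internal coord -6 + (-21)·τ' = +0.358288; +0.358288 ∈ [-0.9, 0.7) → IN Λ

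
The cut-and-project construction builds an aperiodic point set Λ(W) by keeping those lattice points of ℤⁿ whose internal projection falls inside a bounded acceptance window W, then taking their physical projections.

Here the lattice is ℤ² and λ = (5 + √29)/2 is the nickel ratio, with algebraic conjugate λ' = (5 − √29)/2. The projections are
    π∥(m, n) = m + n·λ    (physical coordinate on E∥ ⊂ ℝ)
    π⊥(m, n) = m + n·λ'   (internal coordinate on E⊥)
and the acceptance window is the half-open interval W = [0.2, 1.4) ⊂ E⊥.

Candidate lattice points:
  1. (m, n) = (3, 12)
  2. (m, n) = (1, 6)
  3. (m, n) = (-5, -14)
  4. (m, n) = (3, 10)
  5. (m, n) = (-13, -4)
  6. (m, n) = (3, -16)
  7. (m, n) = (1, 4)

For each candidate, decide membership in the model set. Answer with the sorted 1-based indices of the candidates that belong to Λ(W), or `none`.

1, 4, 7

Numerically λ ≈ 5.192582 and λ' = −1/λ ≈ -0.192582.
candidate 1: (m,n)=(3,12) → π∥ = 3+12·λ ≈ 65.310989, π⊥ = 3+12·λ' ≈ 0.689011 ∈ [0.2, 1.4) ⇒ IN Λ
candidate 2: (m,n)=(1,6) → π∥ = 1+6·λ ≈ 32.155494, π⊥ = 1+6·λ' ≈ -0.155494 ∉ [0.2, 1.4) ⇒ out
candidate 3: (m,n)=(-5,-14) → π∥ = -5-14·λ ≈ -77.696154, π⊥ = -5-14·λ' ≈ -2.303846 ∉ [0.2, 1.4) ⇒ out
candidate 4: (m,n)=(3,10) → π∥ = 3+10·λ ≈ 54.925824, π⊥ = 3+10·λ' ≈ 1.074176 ∈ [0.2, 1.4) ⇒ IN Λ
candidate 5: (m,n)=(-13,-4) → π∥ = -13-4·λ ≈ -33.770330, π⊥ = -13-4·λ' ≈ -12.229670 ∉ [0.2, 1.4) ⇒ out
candidate 6: (m,n)=(3,-16) → π∥ = 3-16·λ ≈ -80.081318, π⊥ = 3-16·λ' ≈ 6.081318 ∉ [0.2, 1.4) ⇒ out
candidate 7: (m,n)=(1,4) → π∥ = 1+4·λ ≈ 21.770330, π⊥ = 1+4·λ' ≈ 0.229670 ∈ [0.2, 1.4) ⇒ IN Λ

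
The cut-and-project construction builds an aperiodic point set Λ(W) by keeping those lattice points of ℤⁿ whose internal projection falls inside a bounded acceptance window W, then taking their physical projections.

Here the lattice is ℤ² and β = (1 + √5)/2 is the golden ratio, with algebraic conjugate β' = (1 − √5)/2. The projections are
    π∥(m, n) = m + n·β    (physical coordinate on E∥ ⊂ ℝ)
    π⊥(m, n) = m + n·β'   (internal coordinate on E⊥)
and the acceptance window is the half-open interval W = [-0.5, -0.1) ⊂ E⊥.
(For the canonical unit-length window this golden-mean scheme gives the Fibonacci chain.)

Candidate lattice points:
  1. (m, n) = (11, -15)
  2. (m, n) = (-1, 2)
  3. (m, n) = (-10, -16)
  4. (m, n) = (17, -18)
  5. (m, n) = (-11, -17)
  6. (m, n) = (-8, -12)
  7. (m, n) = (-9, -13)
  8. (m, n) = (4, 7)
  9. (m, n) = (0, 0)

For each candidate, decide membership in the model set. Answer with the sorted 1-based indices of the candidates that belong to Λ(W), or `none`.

3, 5, 8

Compute β' = (1−√5)/2 = -0.61803, so π⊥(m,n) = m -0.61803·n.
#1 (11,-15): internal coord 11 + (-15)·β' = +20.27051; +20.27051 ∉ [-0.5, -0.1) → out
#2 (-1,2): internal coord -1 + (2)·β' = -2.23607; -2.23607 ∉ [-0.5, -0.1) → out
#3 (-10,-16): internal coord -10 + (-16)·β' = -0.11146; -0.11146 ∈ [-0.5, -0.1) → IN Λ
#4 (17,-18): internal coord 17 + (-18)·β' = +28.12461; +28.12461 ∉ [-0.5, -0.1) → out
#5 (-11,-17): internal coord -11 + (-17)·β' = -0.49342; -0.49342 ∈ [-0.5, -0.1) → IN Λ
#6 (-8,-12): internal coord -8 + (-12)·β' = -0.58359; -0.58359 ∉ [-0.5, -0.1) → out
#7 (-9,-13): internal coord -9 + (-13)·β' = -0.96556; -0.96556 ∉ [-0.5, -0.1) → out
#8 (4,7): internal coord 4 + (7)·β' = -0.32624; -0.32624 ∈ [-0.5, -0.1) → IN Λ
#9 (0,0): internal coord 0 + (0)·β' = +0.00000; +0.00000 ∉ [-0.5, -0.1) → out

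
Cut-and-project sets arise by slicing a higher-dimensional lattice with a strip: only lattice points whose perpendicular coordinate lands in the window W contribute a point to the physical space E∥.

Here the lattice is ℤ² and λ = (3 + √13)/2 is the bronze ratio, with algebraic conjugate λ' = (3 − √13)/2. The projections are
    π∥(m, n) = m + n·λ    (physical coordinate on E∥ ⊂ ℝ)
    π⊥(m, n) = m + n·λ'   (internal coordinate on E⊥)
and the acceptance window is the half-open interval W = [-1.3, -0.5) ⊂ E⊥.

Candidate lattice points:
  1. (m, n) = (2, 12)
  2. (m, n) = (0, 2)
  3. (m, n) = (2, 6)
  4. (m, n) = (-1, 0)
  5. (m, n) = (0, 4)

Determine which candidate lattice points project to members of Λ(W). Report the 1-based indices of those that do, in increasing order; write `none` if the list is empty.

2, 4, 5

λ' = (3−√13)/2 ≈ -0.30278.
#1 (2,12): internal coord 2 + (12)·λ' = -1.63331; -1.63331 ∉ [-1.3, -0.5) → out
#2 (0,2): internal coord 0 + (2)·λ' = -0.60555; -0.60555 ∈ [-1.3, -0.5) → IN Λ
#3 (2,6): internal coord 2 + (6)·λ' = +0.18335; +0.18335 ∉ [-1.3, -0.5) → out
#4 (-1,0): internal coord -1 + (0)·λ' = -1.00000; -1.00000 ∈ [-1.3, -0.5) → IN Λ
#5 (0,4): internal coord 0 + (4)·λ' = -1.21110; -1.21110 ∈ [-1.3, -0.5) → IN Λ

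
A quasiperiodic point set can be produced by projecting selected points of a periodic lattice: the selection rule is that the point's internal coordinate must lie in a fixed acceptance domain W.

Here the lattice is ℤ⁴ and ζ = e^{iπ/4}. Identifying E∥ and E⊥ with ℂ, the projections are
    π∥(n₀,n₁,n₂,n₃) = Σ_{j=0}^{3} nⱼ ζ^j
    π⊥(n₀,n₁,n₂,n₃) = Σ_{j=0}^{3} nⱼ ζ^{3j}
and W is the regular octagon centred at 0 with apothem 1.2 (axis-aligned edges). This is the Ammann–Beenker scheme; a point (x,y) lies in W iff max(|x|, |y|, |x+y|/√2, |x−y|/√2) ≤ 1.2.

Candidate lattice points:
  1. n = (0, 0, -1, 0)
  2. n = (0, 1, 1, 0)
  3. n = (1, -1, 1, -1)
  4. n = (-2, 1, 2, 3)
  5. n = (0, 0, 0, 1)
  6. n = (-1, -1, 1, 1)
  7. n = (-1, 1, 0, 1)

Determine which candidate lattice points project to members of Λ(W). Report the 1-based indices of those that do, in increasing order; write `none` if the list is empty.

π⊥(n) = n₀ + n₁ζ³ + n₂ζ⁶ + n₃ζ⁹ where ζ = e^{iπ/4}.
#1 (0, 0, -1, 0): internal (0.00000, 1.00000); octagon support 1.00000 vs apothem 1.2 → ∈ W
#2 (0, 1, 1, 0): internal (-0.70711, -0.29289); octagon support 0.70711 vs apothem 1.2 → ∈ W
#3 (1, -1, 1, -1): internal (1.00000, -2.41421); octagon support 2.41421 vs apothem 1.2 → ∉ W
#4 (-2, 1, 2, 3): internal (-0.58579, 0.82843); octagon support 1.00000 vs apothem 1.2 → ∈ W
#5 (0, 0, 0, 1): internal (0.70711, 0.70711); octagon support 1.00000 vs apothem 1.2 → ∈ W
#6 (-1, -1, 1, 1): internal (0.41421, -1.00000); octagon support 1.00000 vs apothem 1.2 → ∈ W
#7 (-1, 1, 0, 1): internal (-1.00000, 1.41421); octagon support 1.70711 vs apothem 1.2 → ∉ W

1, 2, 4, 5, 6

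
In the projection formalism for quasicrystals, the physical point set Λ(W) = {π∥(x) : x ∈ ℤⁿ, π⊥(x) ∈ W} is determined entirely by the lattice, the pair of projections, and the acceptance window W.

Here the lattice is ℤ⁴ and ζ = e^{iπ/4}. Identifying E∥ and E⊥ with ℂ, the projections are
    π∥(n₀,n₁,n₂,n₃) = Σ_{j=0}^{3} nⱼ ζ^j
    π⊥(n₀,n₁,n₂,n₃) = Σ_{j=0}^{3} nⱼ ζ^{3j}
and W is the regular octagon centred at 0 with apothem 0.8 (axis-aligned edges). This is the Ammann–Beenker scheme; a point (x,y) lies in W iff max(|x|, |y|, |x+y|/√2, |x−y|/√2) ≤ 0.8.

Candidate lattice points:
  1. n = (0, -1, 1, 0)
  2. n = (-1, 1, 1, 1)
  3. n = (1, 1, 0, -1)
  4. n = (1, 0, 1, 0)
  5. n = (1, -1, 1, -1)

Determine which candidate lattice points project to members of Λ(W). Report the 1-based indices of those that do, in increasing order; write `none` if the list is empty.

With ζ = e^{iπ/4} the internal vectors are ζ^0,ζ^3,ζ^6,ζ^9.
#1 (0, -1, 1, 0): internal (0.7071, -1.7071); octagon support 1.7071 vs apothem 0.8 → ∉ W
#2 (-1, 1, 1, 1): internal (-1.0000, 0.4142); octagon support 1.0000 vs apothem 0.8 → ∉ W
#3 (1, 1, 0, -1): internal (-0.4142, 0.0000); octagon support 0.4142 vs apothem 0.8 → ∈ W
#4 (1, 0, 1, 0): internal (1.0000, -1.0000); octagon support 1.4142 vs apothem 0.8 → ∉ W
#5 (1, -1, 1, -1): internal (1.0000, -2.4142); octagon support 2.4142 vs apothem 0.8 → ∉ W

3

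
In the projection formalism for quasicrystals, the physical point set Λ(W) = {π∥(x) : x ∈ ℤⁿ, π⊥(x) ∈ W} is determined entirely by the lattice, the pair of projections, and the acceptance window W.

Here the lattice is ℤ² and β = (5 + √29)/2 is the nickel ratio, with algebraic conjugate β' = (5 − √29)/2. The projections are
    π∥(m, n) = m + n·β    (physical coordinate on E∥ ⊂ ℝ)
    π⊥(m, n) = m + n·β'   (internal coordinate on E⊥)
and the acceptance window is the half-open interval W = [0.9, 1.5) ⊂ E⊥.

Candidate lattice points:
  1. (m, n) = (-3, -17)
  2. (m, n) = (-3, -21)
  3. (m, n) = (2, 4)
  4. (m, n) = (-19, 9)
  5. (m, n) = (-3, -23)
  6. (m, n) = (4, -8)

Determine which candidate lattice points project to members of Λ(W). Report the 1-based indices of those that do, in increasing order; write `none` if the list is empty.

2, 3, 5

β' = (5−√29)/2 ≈ -0.192582.
#1 (-3,-17): internal coord -3 + (-17)·β' = +0.273901; +0.273901 ∉ [0.9, 1.5) → out
#2 (-3,-21): internal coord -3 + (-21)·β' = +1.044230; +1.044230 ∈ [0.9, 1.5) → IN Λ
#3 (2,4): internal coord 2 + (4)·β' = +1.229670; +1.229670 ∈ [0.9, 1.5) → IN Λ
#4 (-19,9): internal coord -19 + (9)·β' = -20.733242; -20.733242 ∉ [0.9, 1.5) → out
#5 (-3,-23): internal coord -3 + (-23)·β' = +1.429395; +1.429395 ∈ [0.9, 1.5) → IN Λ
#6 (4,-8): internal coord 4 + (-8)·β' = +5.540659; +5.540659 ∉ [0.9, 1.5) → out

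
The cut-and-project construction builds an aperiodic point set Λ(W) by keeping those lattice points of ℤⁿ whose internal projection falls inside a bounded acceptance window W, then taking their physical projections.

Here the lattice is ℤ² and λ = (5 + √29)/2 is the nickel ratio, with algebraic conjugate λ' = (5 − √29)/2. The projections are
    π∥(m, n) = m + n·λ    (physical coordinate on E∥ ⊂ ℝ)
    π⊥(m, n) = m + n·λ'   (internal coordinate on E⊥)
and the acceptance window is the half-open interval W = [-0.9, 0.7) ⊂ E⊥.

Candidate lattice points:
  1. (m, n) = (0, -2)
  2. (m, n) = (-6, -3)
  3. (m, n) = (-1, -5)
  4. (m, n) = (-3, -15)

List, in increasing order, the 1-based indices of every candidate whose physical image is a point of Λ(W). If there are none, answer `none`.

1, 3, 4

Numerically λ ≈ 5.1926 and λ' = −1/λ ≈ -0.1926.
[1] lift (0,-2): star map gives 0.3852; window check -0.9 ≤ 0.3852 < 0.7 is true → IN Λ
[2] lift (-6,-3): star map gives -5.4223; window check -0.9 ≤ -5.4223 < 0.7 is false → out
[3] lift (-1,-5): star map gives -0.0371; window check -0.9 ≤ -0.0371 < 0.7 is true → IN Λ
[4] lift (-3,-15): star map gives -0.1113; window check -0.9 ≤ -0.1113 < 0.7 is true → IN Λ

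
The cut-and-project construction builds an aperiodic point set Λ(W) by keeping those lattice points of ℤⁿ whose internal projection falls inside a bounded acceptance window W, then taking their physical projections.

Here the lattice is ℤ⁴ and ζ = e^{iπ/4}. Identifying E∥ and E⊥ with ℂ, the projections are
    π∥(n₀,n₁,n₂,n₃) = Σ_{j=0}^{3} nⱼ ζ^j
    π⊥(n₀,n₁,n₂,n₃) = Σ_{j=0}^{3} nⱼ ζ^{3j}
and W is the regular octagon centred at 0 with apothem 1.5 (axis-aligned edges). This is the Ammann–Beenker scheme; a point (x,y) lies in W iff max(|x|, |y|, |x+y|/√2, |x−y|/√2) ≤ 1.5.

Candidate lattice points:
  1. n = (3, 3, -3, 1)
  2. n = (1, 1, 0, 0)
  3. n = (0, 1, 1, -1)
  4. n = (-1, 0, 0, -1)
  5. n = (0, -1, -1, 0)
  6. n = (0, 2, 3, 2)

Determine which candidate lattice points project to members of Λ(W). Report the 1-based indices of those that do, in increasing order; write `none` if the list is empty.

π⊥(n) = n₀ + n₁ζ³ + n₂ζ⁶ + n₃ζ⁹ where ζ = e^{iπ/4}.
#1 (3, 3, -3, 1): internal (1.585786, 5.828427); octagon support 5.828427 vs apothem 1.5 → ∉ W
#2 (1, 1, 0, 0): internal (0.292893, 0.707107); octagon support 0.707107 vs apothem 1.5 → ∈ W
#3 (0, 1, 1, -1): internal (-1.414214, -1.000000); octagon support 1.707107 vs apothem 1.5 → ∉ W
#4 (-1, 0, 0, -1): internal (-1.707107, -0.707107); octagon support 1.707107 vs apothem 1.5 → ∉ W
#5 (0, -1, -1, 0): internal (0.707107, 0.292893); octagon support 0.707107 vs apothem 1.5 → ∈ W
#6 (0, 2, 3, 2): internal (0.000000, -0.171573); octagon support 0.171573 vs apothem 1.5 → ∈ W

2, 5, 6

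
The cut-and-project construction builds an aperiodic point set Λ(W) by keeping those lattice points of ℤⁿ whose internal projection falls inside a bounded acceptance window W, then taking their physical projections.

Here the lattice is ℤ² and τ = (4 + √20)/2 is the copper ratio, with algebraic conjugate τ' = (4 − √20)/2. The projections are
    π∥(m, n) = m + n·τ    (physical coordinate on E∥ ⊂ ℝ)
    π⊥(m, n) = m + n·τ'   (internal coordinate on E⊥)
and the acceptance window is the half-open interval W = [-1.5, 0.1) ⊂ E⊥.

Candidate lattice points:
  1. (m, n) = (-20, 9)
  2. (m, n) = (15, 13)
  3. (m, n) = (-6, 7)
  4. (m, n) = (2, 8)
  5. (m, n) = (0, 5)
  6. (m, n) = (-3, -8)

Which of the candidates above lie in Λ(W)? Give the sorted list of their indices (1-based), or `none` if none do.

5, 6

τ' = (4−√20)/2 ≈ -0.23607.
candidate 1: (m,n)=(-20,9) → π∥ = -20+9·τ ≈ 18.12461, π⊥ = -20+9·τ' ≈ -22.12461 ∉ [-1.5, 0.1) ⇒ out
candidate 2: (m,n)=(15,13) → π∥ = 15+13·τ ≈ 70.06888, π⊥ = 15+13·τ' ≈ 11.93112 ∉ [-1.5, 0.1) ⇒ out
candidate 3: (m,n)=(-6,7) → π∥ = -6+7·τ ≈ 23.65248, π⊥ = -6+7·τ' ≈ -7.65248 ∉ [-1.5, 0.1) ⇒ out
candidate 4: (m,n)=(2,8) → π∥ = 2+8·τ ≈ 35.88854, π⊥ = 2+8·τ' ≈ 0.11146 ∉ [-1.5, 0.1) ⇒ out
candidate 5: (m,n)=(0,5) → π∥ = 0+5·τ ≈ 21.18034, π⊥ = 0+5·τ' ≈ -1.18034 ∈ [-1.5, 0.1) ⇒ IN Λ
candidate 6: (m,n)=(-3,-8) → π∥ = -3-8·τ ≈ -36.88854, π⊥ = -3-8·τ' ≈ -1.11146 ∈ [-1.5, 0.1) ⇒ IN Λ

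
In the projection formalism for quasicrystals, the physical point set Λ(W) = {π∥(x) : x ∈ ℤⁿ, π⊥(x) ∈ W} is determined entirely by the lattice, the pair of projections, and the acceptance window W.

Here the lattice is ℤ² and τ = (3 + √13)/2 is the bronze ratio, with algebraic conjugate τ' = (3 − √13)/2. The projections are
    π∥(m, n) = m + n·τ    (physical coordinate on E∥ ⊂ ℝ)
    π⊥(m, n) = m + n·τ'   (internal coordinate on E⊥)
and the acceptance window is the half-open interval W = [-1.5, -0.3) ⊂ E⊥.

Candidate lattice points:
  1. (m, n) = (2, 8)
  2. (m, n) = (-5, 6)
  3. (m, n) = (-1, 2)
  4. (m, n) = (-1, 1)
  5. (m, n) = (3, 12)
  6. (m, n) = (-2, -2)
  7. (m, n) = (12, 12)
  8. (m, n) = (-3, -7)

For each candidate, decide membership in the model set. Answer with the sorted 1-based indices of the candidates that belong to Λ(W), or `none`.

τ' = (3−√13)/2 ≈ -0.30278.
candidate 1: (m,n)=(2,8) → π∥ = 2+8·τ ≈ 28.42221, π⊥ = 2+8·τ' ≈ -0.42221 ∈ [-1.5, -0.3) ⇒ IN Λ
candidate 2: (m,n)=(-5,6) → π∥ = -5+6·τ ≈ 14.81665, π⊥ = -5+6·τ' ≈ -6.81665 ∉ [-1.5, -0.3) ⇒ out
candidate 3: (m,n)=(-1,2) → π∥ = -1+2·τ ≈ 5.60555, π⊥ = -1+2·τ' ≈ -1.60555 ∉ [-1.5, -0.3) ⇒ out
candidate 4: (m,n)=(-1,1) → π∥ = -1+1·τ ≈ 2.30278, π⊥ = -1+1·τ' ≈ -1.30278 ∈ [-1.5, -0.3) ⇒ IN Λ
candidate 5: (m,n)=(3,12) → π∥ = 3+12·τ ≈ 42.63331, π⊥ = 3+12·τ' ≈ -0.63331 ∈ [-1.5, -0.3) ⇒ IN Λ
candidate 6: (m,n)=(-2,-2) → π∥ = -2-2·τ ≈ -8.60555, π⊥ = -2-2·τ' ≈ -1.39445 ∈ [-1.5, -0.3) ⇒ IN Λ
candidate 7: (m,n)=(12,12) → π∥ = 12+12·τ ≈ 51.63331, π⊥ = 12+12·τ' ≈ 8.36669 ∉ [-1.5, -0.3) ⇒ out
candidate 8: (m,n)=(-3,-7) → π∥ = -3-7·τ ≈ -26.11943, π⊥ = -3-7·τ' ≈ -0.88057 ∈ [-1.5, -0.3) ⇒ IN Λ

1, 4, 5, 6, 8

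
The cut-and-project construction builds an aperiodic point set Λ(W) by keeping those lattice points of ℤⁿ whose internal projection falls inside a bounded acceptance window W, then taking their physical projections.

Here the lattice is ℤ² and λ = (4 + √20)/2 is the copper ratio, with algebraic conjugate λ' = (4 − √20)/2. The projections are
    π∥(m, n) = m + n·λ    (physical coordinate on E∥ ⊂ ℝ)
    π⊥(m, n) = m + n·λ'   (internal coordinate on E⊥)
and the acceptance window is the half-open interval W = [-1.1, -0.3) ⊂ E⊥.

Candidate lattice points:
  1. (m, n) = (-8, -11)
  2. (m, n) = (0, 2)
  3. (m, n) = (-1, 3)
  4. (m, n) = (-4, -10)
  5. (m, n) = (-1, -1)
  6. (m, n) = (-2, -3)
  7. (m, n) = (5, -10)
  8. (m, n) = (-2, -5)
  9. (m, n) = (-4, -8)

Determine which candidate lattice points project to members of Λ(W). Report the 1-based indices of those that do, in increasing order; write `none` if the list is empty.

2, 5, 8

Numerically λ ≈ 4.2361 and λ' = −1/λ ≈ -0.2361.
#1 (-8,-11): internal coord -8 + (-11)·λ' = -5.4033; -5.4033 ∉ [-1.1, -0.3) → out
#2 (0,2): internal coord 0 + (2)·λ' = -0.4721; -0.4721 ∈ [-1.1, -0.3) → IN Λ
#3 (-1,3): internal coord -1 + (3)·λ' = -1.7082; -1.7082 ∉ [-1.1, -0.3) → out
#4 (-4,-10): internal coord -4 + (-10)·λ' = -1.6393; -1.6393 ∉ [-1.1, -0.3) → out
#5 (-1,-1): internal coord -1 + (-1)·λ' = -0.7639; -0.7639 ∈ [-1.1, -0.3) → IN Λ
#6 (-2,-3): internal coord -2 + (-3)·λ' = -1.2918; -1.2918 ∉ [-1.1, -0.3) → out
#7 (5,-10): internal coord 5 + (-10)·λ' = +7.3607; +7.3607 ∉ [-1.1, -0.3) → out
#8 (-2,-5): internal coord -2 + (-5)·λ' = -0.8197; -0.8197 ∈ [-1.1, -0.3) → IN Λ
#9 (-4,-8): internal coord -4 + (-8)·λ' = -2.1115; -2.1115 ∉ [-1.1, -0.3) → out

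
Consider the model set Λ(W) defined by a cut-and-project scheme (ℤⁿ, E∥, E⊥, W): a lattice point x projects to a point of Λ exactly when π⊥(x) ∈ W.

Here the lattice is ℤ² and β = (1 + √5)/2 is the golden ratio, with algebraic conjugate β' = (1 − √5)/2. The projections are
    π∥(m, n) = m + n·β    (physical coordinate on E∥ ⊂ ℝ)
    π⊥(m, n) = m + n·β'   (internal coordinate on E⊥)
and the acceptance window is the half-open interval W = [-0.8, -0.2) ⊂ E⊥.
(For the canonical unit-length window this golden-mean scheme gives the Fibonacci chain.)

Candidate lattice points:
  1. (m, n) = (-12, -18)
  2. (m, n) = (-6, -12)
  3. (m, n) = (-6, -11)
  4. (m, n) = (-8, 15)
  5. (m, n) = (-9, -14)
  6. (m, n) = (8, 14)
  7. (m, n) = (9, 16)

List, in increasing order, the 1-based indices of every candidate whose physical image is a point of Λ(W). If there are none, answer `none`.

β' = (1−√5)/2 ≈ -0.618034.
[1] lift (-12,-18): star map gives -0.875388; window check -0.8 ≤ -0.875388 < -0.2 is false → out
[2] lift (-6,-12): star map gives 1.416408; window check -0.8 ≤ 1.416408 < -0.2 is false → out
[3] lift (-6,-11): star map gives 0.798374; window check -0.8 ≤ 0.798374 < -0.2 is false → out
[4] lift (-8,15): star map gives -17.270510; window check -0.8 ≤ -17.270510 < -0.2 is false → out
[5] lift (-9,-14): star map gives -0.347524; window check -0.8 ≤ -0.347524 < -0.2 is true → IN Λ
[6] lift (8,14): star map gives -0.652476; window check -0.8 ≤ -0.652476 < -0.2 is true → IN Λ
[7] lift (9,16): star map gives -0.888544; window check -0.8 ≤ -0.888544 < -0.2 is false → out

5, 6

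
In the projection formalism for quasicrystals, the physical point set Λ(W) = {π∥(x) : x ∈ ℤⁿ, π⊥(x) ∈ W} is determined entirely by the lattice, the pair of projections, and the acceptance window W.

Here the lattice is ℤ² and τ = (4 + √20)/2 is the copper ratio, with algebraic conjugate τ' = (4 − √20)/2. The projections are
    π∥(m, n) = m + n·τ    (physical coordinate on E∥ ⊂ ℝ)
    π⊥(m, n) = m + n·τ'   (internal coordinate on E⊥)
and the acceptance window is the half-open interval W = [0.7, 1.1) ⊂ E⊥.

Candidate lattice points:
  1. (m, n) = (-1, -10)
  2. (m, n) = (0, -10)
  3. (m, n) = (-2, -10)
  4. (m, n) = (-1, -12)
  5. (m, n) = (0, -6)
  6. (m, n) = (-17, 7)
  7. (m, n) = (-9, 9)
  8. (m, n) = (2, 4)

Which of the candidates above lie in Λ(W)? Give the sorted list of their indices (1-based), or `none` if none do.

Compute τ' = (4−√20)/2 = -0.2361, so π⊥(m,n) = m -0.2361·n.
#1 (-1,-10): internal coord -1 + (-10)·τ' = +1.3607; +1.3607 ∉ [0.7, 1.1) → out
#2 (0,-10): internal coord 0 + (-10)·τ' = +2.3607; +2.3607 ∉ [0.7, 1.1) → out
#3 (-2,-10): internal coord -2 + (-10)·τ' = +0.3607; +0.3607 ∉ [0.7, 1.1) → out
#4 (-1,-12): internal coord -1 + (-12)·τ' = +1.8328; +1.8328 ∉ [0.7, 1.1) → out
#5 (0,-6): internal coord 0 + (-6)·τ' = +1.4164; +1.4164 ∉ [0.7, 1.1) → out
#6 (-17,7): internal coord -17 + (7)·τ' = -18.6525; -18.6525 ∉ [0.7, 1.1) → out
#7 (-9,9): internal coord -9 + (9)·τ' = -11.1246; -11.1246 ∉ [0.7, 1.1) → out
#8 (2,4): internal coord 2 + (4)·τ' = +1.0557; +1.0557 ∈ [0.7, 1.1) → IN Λ

8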